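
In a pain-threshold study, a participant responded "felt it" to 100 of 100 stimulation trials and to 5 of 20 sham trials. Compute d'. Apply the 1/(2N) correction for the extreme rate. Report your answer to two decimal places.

The hit rate is 100/100 = 1, so apply the 1/(2N) correction: H → 1 − 1/(2·100) = 0.99500.
z(H) = z(0.99500) = 2.576
z(FA) = z(0.25000) = -0.674
d' = 2.576 − (-0.674) = 3.250

d' = 3.25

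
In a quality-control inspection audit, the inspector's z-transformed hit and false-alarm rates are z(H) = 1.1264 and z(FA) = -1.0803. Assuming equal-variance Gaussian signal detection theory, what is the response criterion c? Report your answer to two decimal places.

c = −½·[z(H) + z(FA)] = −½·(1.1264 + (-1.0803)) = -0.02305
c < 0: the inspector has a liberal response bias.

c = -0.02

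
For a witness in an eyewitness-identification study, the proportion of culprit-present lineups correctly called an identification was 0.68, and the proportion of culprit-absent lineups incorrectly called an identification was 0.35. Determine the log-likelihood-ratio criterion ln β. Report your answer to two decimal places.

z(H) = 0.468
z(FA) = -0.385
ln β = −½·[z(H)² − z(FA)²] = −0.5 × (0.219 − 0.148) = -0.0355

ln β = -0.04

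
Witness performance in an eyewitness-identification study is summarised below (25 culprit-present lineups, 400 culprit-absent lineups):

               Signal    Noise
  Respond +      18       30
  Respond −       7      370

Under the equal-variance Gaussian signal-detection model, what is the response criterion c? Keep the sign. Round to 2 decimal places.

H = 18/25 = 0.7200
FA = 30/400 = 0.0750
z(H) = 0.5828
z(FA) = -1.4395
c = −½·[z(H) + z(FA)] = −0.5 × (0.5828 + (-1.4395)) = 0.42835

c = 0.43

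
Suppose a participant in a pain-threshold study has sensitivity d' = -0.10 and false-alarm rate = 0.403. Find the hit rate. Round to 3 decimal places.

z(false-alarm rate) = z(0.403) = -0.2456
z(H) = z(FA) + d' = -0.2456 + (-0.10) = -0.3456
hit rate = Φ(-0.3456) = 0.3648

hit rate = 0.365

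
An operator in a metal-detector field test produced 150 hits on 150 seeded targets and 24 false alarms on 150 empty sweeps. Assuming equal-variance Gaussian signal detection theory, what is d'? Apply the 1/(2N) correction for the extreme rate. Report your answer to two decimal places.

The hit rate is 150/150 = 1, so apply the 1/(2N) correction: H → 1 − 1/(2·150) = 0.99667.
z(H) = z(0.99667) = 2.713
z(FA) = z(0.16000) = -0.994
d' = 2.713 − (-0.994) = 3.707

d' = 3.71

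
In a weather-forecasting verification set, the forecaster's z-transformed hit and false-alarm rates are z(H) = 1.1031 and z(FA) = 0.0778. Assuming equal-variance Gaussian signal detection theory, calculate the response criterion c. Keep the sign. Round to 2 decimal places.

c = −½·[z(H) + z(FA)] = −½·(1.1031 + 0.0778) = -0.59045
c < 0: the forecaster has a liberal response bias.

c = -0.59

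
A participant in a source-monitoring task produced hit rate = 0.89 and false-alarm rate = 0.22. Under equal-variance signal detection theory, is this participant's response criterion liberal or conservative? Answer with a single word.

z(H) = 1.227, z(FA) = -0.772
c = −½·(z(H) + z(FA)) = -0.2275
c < 0 → liberal criterion (biased toward responding “yes”).

liberal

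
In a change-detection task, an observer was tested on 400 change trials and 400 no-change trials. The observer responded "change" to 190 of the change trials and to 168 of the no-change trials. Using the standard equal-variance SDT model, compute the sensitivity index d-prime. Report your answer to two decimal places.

H = 190/400 = 0.4750
FA = 168/400 = 0.4200
Φ⁻¹(0.4750) = -0.063, Φ⁻¹(0.4200) = -0.202
d' = z(H) − z(FA) = -0.063 − (-0.202) = 0.139

d-prime = 0.14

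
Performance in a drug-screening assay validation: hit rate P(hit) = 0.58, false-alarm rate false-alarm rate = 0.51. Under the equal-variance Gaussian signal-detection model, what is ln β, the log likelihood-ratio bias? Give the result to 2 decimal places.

z(H) = 0.202
z(FA) = 0.025
ln β = −½·[z(H)² − z(FA)²] = −0.5 × (0.041 − 0.001) = -0.020

ln β = -0.02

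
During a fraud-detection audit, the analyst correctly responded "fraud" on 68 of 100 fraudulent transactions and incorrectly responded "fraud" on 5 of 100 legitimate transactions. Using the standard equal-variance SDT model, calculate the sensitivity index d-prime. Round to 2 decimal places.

H = 68/100 = 0.6800
FA = 5/100 = 0.0500
z(H) = z(0.6800) = 0.468
z(FA) = z(0.0500) = -1.645
d' = z(H) − z(FA) = 0.468 − (-1.645) = 2.113

d-prime = 2.11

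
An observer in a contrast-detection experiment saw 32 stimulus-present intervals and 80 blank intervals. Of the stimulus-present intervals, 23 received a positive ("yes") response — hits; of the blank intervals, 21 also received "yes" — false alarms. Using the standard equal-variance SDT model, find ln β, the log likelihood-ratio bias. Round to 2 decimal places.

ln β = 0.03

H = 23/32 = 0.7188
FA = 21/80 = 0.2625
Φ⁻¹(H) = Φ⁻¹(0.7188) = 0.579
Φ⁻¹(FA) = Φ⁻¹(0.2625) = -0.636
ln β = −½·[z(H)² − z(FA)²] = −0.5 × (0.335 − 0.404) = 0.0345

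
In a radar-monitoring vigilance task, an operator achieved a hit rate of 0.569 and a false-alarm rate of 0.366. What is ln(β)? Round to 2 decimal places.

ln β = 0.04

Φ⁻¹(H) = Φ⁻¹(0.569) = 0.174
Φ⁻¹(FA) = Φ⁻¹(0.366) = -0.342
ln β = −½·[z(H)² − z(FA)²] = −0.5 × (0.030 − 0.117) = 0.0435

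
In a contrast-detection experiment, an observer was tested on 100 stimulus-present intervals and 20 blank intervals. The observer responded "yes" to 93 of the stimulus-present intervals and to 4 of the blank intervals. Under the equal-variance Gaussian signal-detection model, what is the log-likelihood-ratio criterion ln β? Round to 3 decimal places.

H = 93/100 = 0.9300
FA = 4/20 = 0.2000
z(H) = 1.4758
z(FA) = -0.8416
ln β = −½·[z(H)² − z(FA)²] = −0.5 × (2.1780 − 0.7083) = -0.73485

ln β = -0.735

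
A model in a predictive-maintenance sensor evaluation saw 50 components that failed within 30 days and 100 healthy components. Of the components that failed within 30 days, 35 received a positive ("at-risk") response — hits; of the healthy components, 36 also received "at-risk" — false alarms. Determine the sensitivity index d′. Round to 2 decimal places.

d′ = 0.88

H = 35/50 = 0.7000
FA = 36/100 = 0.3600
z(H) = z(0.7000) = 0.5244
z(FA) = z(0.3600) = -0.3585
d' = z(H) − z(FA) = 0.5244 − (-0.3585) = 0.8829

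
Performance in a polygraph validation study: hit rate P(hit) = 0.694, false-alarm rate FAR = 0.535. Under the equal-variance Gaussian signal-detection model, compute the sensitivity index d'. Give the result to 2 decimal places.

d' = 0.42

z(0.694) = 0.5072, z(0.535) = 0.0878
d' = z(H) − z(FA) = 0.5072 − 0.0878 = 0.4194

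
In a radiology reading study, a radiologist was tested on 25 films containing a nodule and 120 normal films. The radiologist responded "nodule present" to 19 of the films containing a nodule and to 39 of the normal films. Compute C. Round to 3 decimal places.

C = -0.126

H = 19/25 = 0.7600
FA = 39/120 = 0.3250
Φ⁻¹(H) = Φ⁻¹(0.7600) = 0.7063
Φ⁻¹(FA) = Φ⁻¹(0.3250) = -0.4538
c = −½·[z(H) + z(FA)] = −0.5 × (0.7063 + (-0.4538)) = -0.12625
c < 0: the radiologist has a liberal response bias.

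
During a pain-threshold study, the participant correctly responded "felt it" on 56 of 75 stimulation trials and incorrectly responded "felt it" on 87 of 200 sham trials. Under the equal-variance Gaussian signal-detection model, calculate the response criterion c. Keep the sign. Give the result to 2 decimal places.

c = -0.25

H = 56/75 = 0.7467
FA = 87/200 = 0.4350
z(H) = z(0.7467) = 0.6641
z(FA) = z(0.4350) = -0.1637
c = −½·[z(H) + z(FA)] = −0.5 × (0.6641 + (-0.1637)) = -0.2502
c < 0: the participant has a liberal response bias.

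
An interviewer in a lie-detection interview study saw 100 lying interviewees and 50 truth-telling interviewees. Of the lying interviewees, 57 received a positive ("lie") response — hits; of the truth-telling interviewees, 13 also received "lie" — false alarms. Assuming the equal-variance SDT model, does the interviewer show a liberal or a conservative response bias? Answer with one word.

conservative

z(H) = 0.176, z(FA) = -0.643
c = −½·(z(H) + z(FA)) = 0.2335
c > 0 → conservative criterion (biased toward responding “no”).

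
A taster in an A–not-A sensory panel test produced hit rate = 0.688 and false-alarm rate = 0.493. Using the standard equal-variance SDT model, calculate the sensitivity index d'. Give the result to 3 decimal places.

z(H) = 0.4902
z(FA) = -0.0175
d' = z(H) − z(FA) = 0.4902 − (-0.0175) = 0.5077

d' = 0.508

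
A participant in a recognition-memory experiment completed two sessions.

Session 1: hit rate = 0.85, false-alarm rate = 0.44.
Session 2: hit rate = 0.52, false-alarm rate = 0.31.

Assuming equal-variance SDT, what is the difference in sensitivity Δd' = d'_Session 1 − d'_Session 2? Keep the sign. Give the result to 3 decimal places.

Δd' = 0.641

Session 1: z(0.85) = 1.0364, z(0.44) = -0.1510, d' = 1.1874
Session 2: z(0.52) = 0.0502, z(0.31) = -0.4959, d' = 0.5461
Δd' = d'_Session 1 − d'_Session 2 = 1.1874 − 0.5461 = 0.6413
Session 1 has the higher sensitivity.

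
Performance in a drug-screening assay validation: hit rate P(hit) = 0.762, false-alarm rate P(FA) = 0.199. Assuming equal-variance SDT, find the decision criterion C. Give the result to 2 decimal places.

C = 0.07

z(H) = z(0.762) = 0.7128
z(FA) = z(0.199) = -0.8452
c = −½·[z(H) + z(FA)] = −0.5 × (0.7128 + (-0.8452)) = 0.0662
c > 0: the assay has a conservative response bias.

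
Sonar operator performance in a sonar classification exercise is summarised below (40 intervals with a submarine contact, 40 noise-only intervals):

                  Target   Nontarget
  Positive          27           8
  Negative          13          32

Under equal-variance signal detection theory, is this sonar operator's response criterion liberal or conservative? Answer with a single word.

conservative

z(H) = 0.454, z(FA) = -0.842
c = −½·(z(H) + z(FA)) = 0.194
c > 0 → conservative criterion (biased toward responding “no”).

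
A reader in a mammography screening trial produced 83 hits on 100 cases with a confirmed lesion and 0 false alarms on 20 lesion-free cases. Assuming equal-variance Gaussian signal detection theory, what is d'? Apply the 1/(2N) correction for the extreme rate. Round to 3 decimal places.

d' = 2.914

The false-alarm rate is 0/20 = 0, so apply the 1/(2N) correction: FA → 1/(2·20) = 0.02500.
z(H) = z(0.83000) = 0.9542
z(FA) = z(0.02500) = -1.9600
d' = 0.9542 − (-1.9600) = 2.9142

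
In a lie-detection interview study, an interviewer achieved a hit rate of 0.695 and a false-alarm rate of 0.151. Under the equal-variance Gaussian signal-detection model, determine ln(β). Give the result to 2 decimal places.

Φ⁻¹(H) = 0.510
Φ⁻¹(FA) = -1.032
ln β = −½·[z(H)² − z(FA)²] = −0.5 × (0.260 − 1.065) = 0.4025

ln β = 0.40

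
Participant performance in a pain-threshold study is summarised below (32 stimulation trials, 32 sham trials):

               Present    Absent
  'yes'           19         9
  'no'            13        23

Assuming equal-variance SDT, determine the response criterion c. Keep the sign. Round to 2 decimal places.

c = 0.17

H = 19/32 = 0.5938
FA = 9/32 = 0.2812
z(H) = 0.2373
z(FA) = -0.5793
c = −½·[z(H) + z(FA)] = −0.5 × (0.2373 + (-0.5793)) = 0.1710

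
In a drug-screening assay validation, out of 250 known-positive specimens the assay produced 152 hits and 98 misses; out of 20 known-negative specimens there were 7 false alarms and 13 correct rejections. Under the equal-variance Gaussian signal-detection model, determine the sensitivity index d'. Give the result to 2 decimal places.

d' = 0.66

H = 152/250 = 0.6080
FA = 7/20 = 0.3500
z(H) = 0.2741
z(FA) = -0.3853
d' = z(H) − z(FA) = 0.2741 − (-0.3853) = 0.6594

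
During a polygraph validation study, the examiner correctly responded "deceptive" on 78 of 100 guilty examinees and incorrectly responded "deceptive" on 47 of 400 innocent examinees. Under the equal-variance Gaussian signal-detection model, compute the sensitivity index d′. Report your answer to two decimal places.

H = 78/100 = 0.7800
FA = 47/400 = 0.1175
Φ⁻¹(0.7800) = 0.772, Φ⁻¹(0.1175) = -1.188
d' = z(H) − z(FA) = 0.772 − (-1.188) = 1.960

d′ = 1.96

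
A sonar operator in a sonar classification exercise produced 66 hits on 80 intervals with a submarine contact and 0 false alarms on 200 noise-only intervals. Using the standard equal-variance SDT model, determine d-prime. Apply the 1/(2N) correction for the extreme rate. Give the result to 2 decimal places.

d-prime = 3.74

The false-alarm rate is 0/200 = 0, so apply the 1/(2N) correction: FA → 1/(2·200) = 0.00250.
z(H) = z(0.82500) = 0.935
z(FA) = z(0.00250) = -2.807
d' = 0.935 − (-2.807) = 3.742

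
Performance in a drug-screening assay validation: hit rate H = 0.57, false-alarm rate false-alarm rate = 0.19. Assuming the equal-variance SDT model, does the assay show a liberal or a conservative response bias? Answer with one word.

conservative

z(H) = 0.176, z(FA) = -0.878
c = −½·(z(H) + z(FA)) = 0.351
c > 0 → conservative criterion (biased toward responding “no”).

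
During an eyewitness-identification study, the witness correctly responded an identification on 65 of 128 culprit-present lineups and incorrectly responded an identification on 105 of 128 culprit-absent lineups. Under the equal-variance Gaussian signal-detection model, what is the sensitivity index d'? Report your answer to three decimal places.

H = 65/128 = 0.5078
FA = 105/128 = 0.8203
Φ⁻¹(H) = Φ⁻¹(0.5078) = 0.0196
Φ⁻¹(FA) = Φ⁻¹(0.8203) = 0.9165
d' = z(H) − z(FA) = 0.0196 − 0.9165 = -0.8969

d' = -0.897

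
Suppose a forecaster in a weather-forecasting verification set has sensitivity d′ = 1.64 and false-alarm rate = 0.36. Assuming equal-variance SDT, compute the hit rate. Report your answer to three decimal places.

z(false-alarm rate) = z(0.36) = -0.3585
z(H) = z(FA) + d' = -0.3585 + 1.64 = 1.2815
hit rate = Φ(1.2815) = 0.9000

hit rate = 0.900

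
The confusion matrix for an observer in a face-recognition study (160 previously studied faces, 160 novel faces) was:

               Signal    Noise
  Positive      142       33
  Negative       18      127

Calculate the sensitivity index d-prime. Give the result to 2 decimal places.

d-prime = 2.03

H = 142/160 = 0.8875
FA = 33/160 = 0.2062
z(H) = 1.213
z(FA) = -0.820
d' = z(H) − z(FA) = 1.213 − (-0.820) = 2.033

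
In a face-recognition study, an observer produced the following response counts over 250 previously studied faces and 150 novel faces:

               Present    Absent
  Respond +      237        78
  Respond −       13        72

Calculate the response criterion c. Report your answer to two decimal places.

c = -0.84

H = 237/250 = 0.9480
FA = 78/150 = 0.5200
z(H) = z(0.9480) = 1.626
z(FA) = z(0.5200) = 0.050
c = −½·[z(H) + z(FA)] = −0.5 × (1.626 + 0.050) = -0.838
c < 0: the observer has a liberal response bias.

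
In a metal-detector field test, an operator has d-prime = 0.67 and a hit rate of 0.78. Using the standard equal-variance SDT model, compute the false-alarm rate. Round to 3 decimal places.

z(hit rate) = z(0.78) = 0.7722
z(FA) = z(H) − d' = 0.7722 − 0.67 = 0.1022
false-alarm rate = Φ(0.1022) = 0.5407

false-alarm rate = 0.541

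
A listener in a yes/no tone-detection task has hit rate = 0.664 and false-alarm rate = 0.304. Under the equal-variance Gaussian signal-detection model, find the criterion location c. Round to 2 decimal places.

z(H) = 0.4234
z(FA) = -0.5129
c = −½·[z(H) + z(FA)] = −0.5 × (0.4234 + (-0.5129)) = 0.04475

c = 0.04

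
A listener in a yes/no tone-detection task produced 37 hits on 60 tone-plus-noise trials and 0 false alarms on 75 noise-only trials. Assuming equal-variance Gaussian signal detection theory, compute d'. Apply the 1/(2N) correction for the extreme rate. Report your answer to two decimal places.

The false-alarm rate is 0/75 = 0, so apply the 1/(2N) correction: FA → 1/(2·75) = 0.00667.
z(H) = z(0.61667) = 0.297
z(FA) = z(0.00667) = -2.475
d' = 0.297 − (-2.475) = 2.772

d' = 2.77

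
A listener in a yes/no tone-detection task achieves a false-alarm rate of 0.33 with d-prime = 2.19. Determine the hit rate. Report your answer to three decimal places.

hit rate = 0.960

z(false-alarm rate) = z(0.33) = -0.4399
z(H) = z(FA) + d' = -0.4399 + 2.19 = 1.7501
hit rate = Φ(1.7501) = 0.9599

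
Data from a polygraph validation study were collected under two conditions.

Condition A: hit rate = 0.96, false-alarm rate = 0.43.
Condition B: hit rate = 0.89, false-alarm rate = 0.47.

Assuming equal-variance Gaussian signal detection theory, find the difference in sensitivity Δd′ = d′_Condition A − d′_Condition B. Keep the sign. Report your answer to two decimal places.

Condition A: z(0.96) = 1.751, z(0.43) = -0.176, d' = 1.927
Condition B: z(0.89) = 1.227, z(0.47) = -0.075, d' = 1.302
Δd' = d'_Condition A − d'_Condition B = 1.927 − 1.302 = 0.625
Condition A has the higher sensitivity.

Δd′ = 0.63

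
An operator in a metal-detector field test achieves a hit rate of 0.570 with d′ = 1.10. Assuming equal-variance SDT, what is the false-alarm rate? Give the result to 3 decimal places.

false-alarm rate = 0.178

z(hit rate) = z(0.570) = 0.1764
z(FA) = z(H) − d' = 0.1764 − 1.10 = -0.9236
false-alarm rate = Φ(-0.9236) = 0.1778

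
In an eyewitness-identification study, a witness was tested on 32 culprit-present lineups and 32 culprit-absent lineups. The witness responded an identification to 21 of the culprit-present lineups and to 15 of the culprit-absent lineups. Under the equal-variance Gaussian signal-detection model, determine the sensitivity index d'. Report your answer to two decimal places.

d' = 0.48

H = 21/32 = 0.6562
FA = 15/32 = 0.4688
z(0.6562) = 0.4021, z(0.4688) = -0.0783
d' = z(H) − z(FA) = 0.4021 − (-0.0783) = 0.4804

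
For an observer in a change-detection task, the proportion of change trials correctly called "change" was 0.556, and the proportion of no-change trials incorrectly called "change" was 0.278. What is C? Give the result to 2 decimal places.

z(H) = z(0.556) = 0.141
z(FA) = z(0.278) = -0.589
c = −½·[z(H) + z(FA)] = −0.5 × (0.141 + (-0.589)) = 0.224

C = 0.22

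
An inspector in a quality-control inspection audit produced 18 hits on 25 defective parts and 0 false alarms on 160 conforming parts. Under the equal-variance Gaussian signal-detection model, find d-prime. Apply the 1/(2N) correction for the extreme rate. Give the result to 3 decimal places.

d-prime = 3.317

The false-alarm rate is 0/160 = 0, so apply the 1/(2N) correction: FA → 1/(2·160) = 0.00313.
z(H) = z(0.72000) = 0.5828
z(FA) = z(0.00313) = -2.7338
d' = 0.5828 − (-2.7338) = 3.3166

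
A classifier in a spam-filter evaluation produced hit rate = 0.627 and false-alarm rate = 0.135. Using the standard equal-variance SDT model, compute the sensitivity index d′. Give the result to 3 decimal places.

z(H) = 0.3239
z(FA) = -1.1031
d' = z(H) − z(FA) = 0.3239 − (-1.1031) = 1.4270

d′ = 1.427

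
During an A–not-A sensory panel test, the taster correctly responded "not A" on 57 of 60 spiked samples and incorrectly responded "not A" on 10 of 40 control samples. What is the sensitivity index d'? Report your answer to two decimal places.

d' = 2.32

H = 57/60 = 0.9500
FA = 10/40 = 0.2500
z(H) = 1.645
z(FA) = -0.674
d' = z(H) − z(FA) = 1.645 − (-0.674) = 2.319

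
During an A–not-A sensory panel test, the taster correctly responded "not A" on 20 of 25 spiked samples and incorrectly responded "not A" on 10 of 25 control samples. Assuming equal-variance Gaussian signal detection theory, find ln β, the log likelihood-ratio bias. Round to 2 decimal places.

H = 20/25 = 0.8000
FA = 10/25 = 0.4000
z(H) = 0.842
z(FA) = -0.253
ln β = −½·[z(H)² − z(FA)²] = −0.5 × (0.709 − 0.064) = -0.3225

ln β = -0.32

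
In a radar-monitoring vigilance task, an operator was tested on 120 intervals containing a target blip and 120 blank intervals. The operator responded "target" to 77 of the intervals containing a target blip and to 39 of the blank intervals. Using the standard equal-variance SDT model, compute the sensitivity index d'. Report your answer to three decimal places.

d' = 0.817

H = 77/120 = 0.6417
FA = 39/120 = 0.3250
z(H) = z(0.6417) = 0.3630
z(FA) = z(0.3250) = -0.4538
d' = z(H) − z(FA) = 0.3630 − (-0.4538) = 0.8168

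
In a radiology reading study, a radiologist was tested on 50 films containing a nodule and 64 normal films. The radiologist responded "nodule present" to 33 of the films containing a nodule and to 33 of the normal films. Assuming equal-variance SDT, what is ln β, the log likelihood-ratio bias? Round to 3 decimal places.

H = 33/50 = 0.6600
FA = 33/64 = 0.5156
Φ⁻¹(H) = Φ⁻¹(0.6600) = 0.4125
Φ⁻¹(FA) = Φ⁻¹(0.5156) = 0.0391
ln β = −½·[z(H)² − z(FA)²] = −0.5 × (0.1702 − 0.0015) = -0.08435

ln β = -0.084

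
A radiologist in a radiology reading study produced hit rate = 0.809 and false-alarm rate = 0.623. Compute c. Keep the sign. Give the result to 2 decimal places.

c = -0.59

z(H) = z(0.809) = 0.8742
z(FA) = z(0.623) = 0.3134
c = −½·[z(H) + z(FA)] = −0.5 × (0.8742 + 0.3134) = -0.5938
c < 0: the radiologist has a liberal response bias.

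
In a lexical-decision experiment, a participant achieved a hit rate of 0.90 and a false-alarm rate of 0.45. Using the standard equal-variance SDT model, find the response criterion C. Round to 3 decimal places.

C = -0.578

z(H) = 1.2816
z(FA) = -0.1257
c = −½·[z(H) + z(FA)] = −0.5 × (1.2816 + (-0.1257)) = -0.57795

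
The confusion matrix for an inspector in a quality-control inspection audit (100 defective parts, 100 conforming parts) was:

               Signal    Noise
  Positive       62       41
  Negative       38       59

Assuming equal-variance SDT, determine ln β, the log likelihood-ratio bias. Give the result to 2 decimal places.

ln β = -0.02

H = 62/100 = 0.6200
FA = 41/100 = 0.4100
Φ⁻¹(H) = Φ⁻¹(0.6200) = 0.305
Φ⁻¹(FA) = Φ⁻¹(0.4100) = -0.228
ln β = −½·[z(H)² − z(FA)²] = −0.5 × (0.093 − 0.052) = -0.0205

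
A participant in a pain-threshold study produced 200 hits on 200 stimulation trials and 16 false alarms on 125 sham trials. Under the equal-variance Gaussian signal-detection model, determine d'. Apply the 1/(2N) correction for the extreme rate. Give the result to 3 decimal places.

The hit rate is 200/200 = 1, so apply the 1/(2N) correction: H → 1 − 1/(2·200) = 0.99750.
z(H) = z(0.99750) = 2.8070
z(FA) = z(0.12800) = -1.1359
d' = 2.8070 − (-1.1359) = 3.9429

d' = 3.943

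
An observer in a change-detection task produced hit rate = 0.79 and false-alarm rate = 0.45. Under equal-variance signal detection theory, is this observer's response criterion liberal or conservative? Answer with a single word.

z(H) = 0.806, z(FA) = -0.126
c = −½·(z(H) + z(FA)) = -0.340
c < 0 → liberal criterion (biased toward responding “yes”).

liberal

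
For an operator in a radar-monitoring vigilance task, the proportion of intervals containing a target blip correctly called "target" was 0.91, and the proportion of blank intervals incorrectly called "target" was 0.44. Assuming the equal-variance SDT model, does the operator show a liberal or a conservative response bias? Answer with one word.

liberal

z(H) = 1.341, z(FA) = -0.151
c = −½·(z(H) + z(FA)) = -0.595
c < 0 → liberal criterion (biased toward responding “yes”).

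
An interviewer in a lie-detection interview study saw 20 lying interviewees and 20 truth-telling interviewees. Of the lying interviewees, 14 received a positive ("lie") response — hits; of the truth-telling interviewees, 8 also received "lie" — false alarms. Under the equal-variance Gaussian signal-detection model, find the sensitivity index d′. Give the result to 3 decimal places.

d′ = 0.778

H = 14/20 = 0.7000
FA = 8/20 = 0.4000
z(0.7000) = 0.5244, z(0.4000) = -0.2533
d' = z(H) − z(FA) = 0.5244 − (-0.2533) = 0.7777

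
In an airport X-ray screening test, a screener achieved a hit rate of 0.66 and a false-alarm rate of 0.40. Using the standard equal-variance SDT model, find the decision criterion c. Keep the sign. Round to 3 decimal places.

c = -0.080

Φ⁻¹(0.66) = 0.4125, Φ⁻¹(0.40) = -0.2533
c = −½·[z(H) + z(FA)] = −0.5 × (0.4125 + (-0.2533)) = -0.0796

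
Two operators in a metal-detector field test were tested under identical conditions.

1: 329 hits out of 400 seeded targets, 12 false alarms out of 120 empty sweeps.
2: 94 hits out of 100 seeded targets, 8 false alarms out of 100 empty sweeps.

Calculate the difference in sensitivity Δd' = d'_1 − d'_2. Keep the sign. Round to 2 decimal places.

1: z(0.8225) = 0.925, z(0.1000) = -1.282, d' = 2.207
2: z(0.9400) = 1.555, z(0.0800) = -1.405, d' = 2.960
Δd' = d'_1 − d'_2 = 2.207 − 2.960 = -0.753
2 has the higher sensitivity.

Δd' = -0.75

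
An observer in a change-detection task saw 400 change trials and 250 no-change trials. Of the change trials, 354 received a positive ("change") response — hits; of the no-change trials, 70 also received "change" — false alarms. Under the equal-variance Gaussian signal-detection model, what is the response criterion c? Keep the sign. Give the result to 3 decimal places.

H = 354/400 = 0.8850
FA = 70/250 = 0.2800
z(0.8850) = 1.2004, z(0.2800) = -0.5828
c = −½·[z(H) + z(FA)] = −0.5 × (1.2004 + (-0.5828)) = -0.3088

c = -0.309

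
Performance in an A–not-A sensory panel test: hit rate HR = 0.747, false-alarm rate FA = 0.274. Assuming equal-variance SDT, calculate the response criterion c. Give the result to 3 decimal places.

Φ⁻¹(H) = Φ⁻¹(0.747) = 0.6651
Φ⁻¹(FA) = Φ⁻¹(0.274) = -0.6008
c = −½·[z(H) + z(FA)] = −0.5 × (0.6651 + (-0.6008)) = -0.03215
c < 0: the taster has a liberal response bias.

c = -0.032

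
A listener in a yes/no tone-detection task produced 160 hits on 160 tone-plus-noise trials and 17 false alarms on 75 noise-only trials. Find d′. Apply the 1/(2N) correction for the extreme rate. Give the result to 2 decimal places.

d′ = 3.48

The hit rate is 160/160 = 1, so apply the 1/(2N) correction: H → 1 − 1/(2·160) = 0.99687.
z(H) = z(0.99687) = 2.734
z(FA) = z(0.22667) = -0.750
d' = 2.734 − (-0.750) = 3.484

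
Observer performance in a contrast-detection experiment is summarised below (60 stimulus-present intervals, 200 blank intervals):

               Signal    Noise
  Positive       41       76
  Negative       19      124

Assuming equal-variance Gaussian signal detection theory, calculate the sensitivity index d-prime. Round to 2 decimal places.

H = 41/60 = 0.6833
FA = 76/200 = 0.3800
z(0.6833) = 0.4769, z(0.3800) = -0.3055
d' = z(H) − z(FA) = 0.4769 − (-0.3055) = 0.7824

d-prime = 0.78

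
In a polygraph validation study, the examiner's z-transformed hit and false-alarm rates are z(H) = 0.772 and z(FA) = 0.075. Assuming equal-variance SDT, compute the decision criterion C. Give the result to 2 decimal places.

C = -0.42

c = −½·[z(H) + z(FA)] = −½·(0.772 + 0.075) = -0.4235
c < 0: the examiner has a liberal response bias.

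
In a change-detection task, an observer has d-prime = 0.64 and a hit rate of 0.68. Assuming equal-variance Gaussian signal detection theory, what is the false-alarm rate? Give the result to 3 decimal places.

z(hit rate) = z(0.68) = 0.4677
z(FA) = z(H) − d' = 0.4677 − 0.64 = -0.1723
false-alarm rate = Φ(-0.1723) = 0.4316

false-alarm rate = 0.432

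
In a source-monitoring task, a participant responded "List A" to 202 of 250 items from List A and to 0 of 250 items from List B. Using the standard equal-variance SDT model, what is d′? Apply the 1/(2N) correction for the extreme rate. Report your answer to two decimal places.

d′ = 3.75

The false-alarm rate is 0/250 = 0, so apply the 1/(2N) correction: FA → 1/(2·250) = 0.00200.
z(H) = z(0.80800) = 0.871
z(FA) = z(0.00200) = -2.878
d' = 0.871 − (-2.878) = 3.749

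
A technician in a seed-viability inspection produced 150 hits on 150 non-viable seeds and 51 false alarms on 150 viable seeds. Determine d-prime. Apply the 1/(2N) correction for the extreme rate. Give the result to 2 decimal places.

d-prime = 3.13

The hit rate is 150/150 = 1, so apply the 1/(2N) correction: H → 1 − 1/(2·150) = 0.99667.
z(H) = z(0.99667) = 2.713
z(FA) = z(0.34000) = -0.412
d' = 2.713 − (-0.412) = 3.125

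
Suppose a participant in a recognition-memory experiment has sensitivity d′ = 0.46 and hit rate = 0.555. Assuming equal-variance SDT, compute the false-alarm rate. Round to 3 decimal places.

z(hit rate) = z(0.555) = 0.1383
z(FA) = z(H) − d' = 0.1383 − 0.46 = -0.3217
false-alarm rate = Φ(-0.3217) = 0.3738

false-alarm rate = 0.374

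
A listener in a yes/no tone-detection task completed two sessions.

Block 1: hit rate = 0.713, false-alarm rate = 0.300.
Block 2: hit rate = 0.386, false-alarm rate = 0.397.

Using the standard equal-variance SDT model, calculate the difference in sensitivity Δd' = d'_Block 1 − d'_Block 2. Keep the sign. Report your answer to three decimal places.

Δd' = 1.115

Block 1: z(0.713) = 0.5622, z(0.300) = -0.5244, d' = 1.0866
Block 2: z(0.386) = -0.2898, z(0.397) = -0.2611, d' = -0.0287
Δd' = d'_Block 1 − d'_Block 2 = 1.0866 − (-0.0287) = 1.1153
Block 1 has the higher sensitivity.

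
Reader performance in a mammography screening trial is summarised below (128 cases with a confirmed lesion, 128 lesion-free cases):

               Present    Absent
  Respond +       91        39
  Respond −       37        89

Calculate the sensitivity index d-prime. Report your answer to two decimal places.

d-prime = 1.07

H = 91/128 = 0.7109
FA = 39/128 = 0.3047
Φ⁻¹(0.7109) = 0.556, Φ⁻¹(0.3047) = -0.511
d' = z(H) − z(FA) = 0.556 − (-0.511) = 1.067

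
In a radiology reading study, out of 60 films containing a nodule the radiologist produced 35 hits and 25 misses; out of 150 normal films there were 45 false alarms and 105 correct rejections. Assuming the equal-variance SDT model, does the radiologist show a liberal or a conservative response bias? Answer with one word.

z(H) = 0.210, z(FA) = -0.524
c = −½·(z(H) + z(FA)) = 0.157
c > 0 → conservative criterion (biased toward responding “no”).

conservative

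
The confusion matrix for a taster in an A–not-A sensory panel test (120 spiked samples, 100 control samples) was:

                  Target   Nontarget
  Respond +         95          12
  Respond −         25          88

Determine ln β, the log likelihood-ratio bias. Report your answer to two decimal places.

H = 95/120 = 0.7917
FA = 12/100 = 0.1200
z(0.7917) = 0.812, z(0.1200) = -1.175
ln β = −½·[z(H)² − z(FA)²] = −0.5 × (0.659 − 1.381) = 0.361

ln β = 0.36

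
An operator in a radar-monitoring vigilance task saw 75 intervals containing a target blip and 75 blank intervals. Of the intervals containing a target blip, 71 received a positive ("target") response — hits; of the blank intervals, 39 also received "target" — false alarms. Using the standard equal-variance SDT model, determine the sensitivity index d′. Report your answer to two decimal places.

H = 71/75 = 0.9467
FA = 39/75 = 0.5200
z(H) = z(0.9467) = 1.6137
z(FA) = z(0.5200) = 0.0502
d' = z(H) − z(FA) = 1.6137 − 0.0502 = 1.5635

d′ = 1.56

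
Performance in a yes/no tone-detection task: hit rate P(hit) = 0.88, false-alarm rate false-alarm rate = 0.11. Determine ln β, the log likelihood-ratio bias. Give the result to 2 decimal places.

z(H) = 1.175
z(FA) = -1.227
ln β = −½·[z(H)² − z(FA)²] = −0.5 × (1.381 − 1.506) = 0.0625

ln β = 0.06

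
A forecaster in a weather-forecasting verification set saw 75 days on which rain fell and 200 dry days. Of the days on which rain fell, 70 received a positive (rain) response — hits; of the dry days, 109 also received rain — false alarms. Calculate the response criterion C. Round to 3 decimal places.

H = 70/75 = 0.9333
FA = 109/200 = 0.5450
z(0.9333) = 1.5008, z(0.5450) = 0.1130
c = −½·[z(H) + z(FA)] = −0.5 × (1.5008 + 0.1130) = -0.8069

C = -0.807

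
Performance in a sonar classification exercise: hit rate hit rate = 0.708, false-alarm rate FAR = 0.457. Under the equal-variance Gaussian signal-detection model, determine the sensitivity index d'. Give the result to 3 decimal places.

z(H) = 0.5476
z(FA) = -0.1080
d' = z(H) − z(FA) = 0.5476 − (-0.1080) = 0.6556

d' = 0.656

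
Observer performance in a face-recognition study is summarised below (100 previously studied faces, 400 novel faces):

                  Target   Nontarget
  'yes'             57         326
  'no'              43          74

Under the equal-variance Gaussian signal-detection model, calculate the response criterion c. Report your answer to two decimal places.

H = 57/100 = 0.5700
FA = 326/400 = 0.8150
z(H) = 0.176
z(FA) = 0.896
c = −½·[z(H) + z(FA)] = −0.5 × (0.176 + 0.896) = -0.536

c = -0.54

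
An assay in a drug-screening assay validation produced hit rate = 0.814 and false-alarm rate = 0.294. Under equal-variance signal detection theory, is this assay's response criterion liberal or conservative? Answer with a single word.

liberal

z(H) = 0.893, z(FA) = -0.542
c = −½·(z(H) + z(FA)) = -0.1755
c < 0 → liberal criterion (biased toward responding “yes”).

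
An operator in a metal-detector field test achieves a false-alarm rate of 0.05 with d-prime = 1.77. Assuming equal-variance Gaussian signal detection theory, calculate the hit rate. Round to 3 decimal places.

hit rate = 0.550

z(false-alarm rate) = z(0.05) = -1.6449
z(H) = z(FA) + d' = -1.6449 + 1.77 = 0.1251
hit rate = Φ(0.1251) = 0.5498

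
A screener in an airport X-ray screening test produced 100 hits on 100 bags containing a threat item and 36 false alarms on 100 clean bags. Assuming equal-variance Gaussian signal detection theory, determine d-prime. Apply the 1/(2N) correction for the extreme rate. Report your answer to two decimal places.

d-prime = 2.93

The hit rate is 100/100 = 1, so apply the 1/(2N) correction: H → 1 − 1/(2·100) = 0.99500.
z(H) = z(0.99500) = 2.576
z(FA) = z(0.36000) = -0.358
d' = 2.576 − (-0.358) = 2.934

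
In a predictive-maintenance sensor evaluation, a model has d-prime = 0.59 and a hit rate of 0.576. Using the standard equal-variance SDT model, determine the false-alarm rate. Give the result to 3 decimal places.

z(hit rate) = z(0.576) = 0.1917
z(FA) = z(H) − d' = 0.1917 − 0.59 = -0.3983
false-alarm rate = Φ(-0.3983) = 0.3452

false-alarm rate = 0.345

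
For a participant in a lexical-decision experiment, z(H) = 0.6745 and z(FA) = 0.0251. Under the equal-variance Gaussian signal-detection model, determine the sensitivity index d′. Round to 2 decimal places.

d' = z(H) − z(FA) = 0.6745 − 0.0251 = 0.6494

d′ = 0.65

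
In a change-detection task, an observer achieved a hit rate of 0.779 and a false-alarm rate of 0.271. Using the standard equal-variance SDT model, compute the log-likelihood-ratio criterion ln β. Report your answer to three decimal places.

ln β = -0.110

z(H) = z(0.779) = 0.7688
z(FA) = z(0.271) = -0.6098
ln β = −½·[z(H)² − z(FA)²] = −0.5 × (0.5911 − 0.3719) = -0.1096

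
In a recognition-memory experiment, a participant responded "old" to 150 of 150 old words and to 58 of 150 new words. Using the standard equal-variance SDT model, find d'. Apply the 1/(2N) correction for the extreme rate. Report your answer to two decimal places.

The hit rate is 150/150 = 1, so apply the 1/(2N) correction: H → 1 − 1/(2·150) = 0.99667.
z(H) = z(0.99667) = 2.713
z(FA) = z(0.38667) = -0.288
d' = 2.713 − (-0.288) = 3.001

d' = 3.00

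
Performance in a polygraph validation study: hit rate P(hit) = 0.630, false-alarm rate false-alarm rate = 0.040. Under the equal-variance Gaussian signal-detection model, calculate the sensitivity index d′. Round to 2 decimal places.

z(0.630) = 0.332, z(0.040) = -1.751
d' = z(H) − z(FA) = 0.332 − (-1.751) = 2.083

d′ = 2.08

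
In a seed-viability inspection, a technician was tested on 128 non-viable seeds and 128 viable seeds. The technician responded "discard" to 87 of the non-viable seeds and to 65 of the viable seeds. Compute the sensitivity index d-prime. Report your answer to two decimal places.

d-prime = 0.45

H = 87/128 = 0.6797
FA = 65/128 = 0.5078
z(H) = 0.467
z(FA) = 0.020
d' = z(H) − z(FA) = 0.467 − 0.020 = 0.447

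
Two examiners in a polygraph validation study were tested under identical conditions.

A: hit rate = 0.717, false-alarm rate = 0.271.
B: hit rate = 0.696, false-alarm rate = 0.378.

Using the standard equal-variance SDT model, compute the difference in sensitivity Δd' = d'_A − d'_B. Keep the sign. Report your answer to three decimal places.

Δd' = 0.360

A: z(0.717) = 0.5740, z(0.271) = -0.6098, d' = 1.1838
B: z(0.696) = 0.5129, z(0.378) = -0.3107, d' = 0.8236
Δd' = d'_A − d'_B = 1.1838 − 0.8236 = 0.3602
A has the higher sensitivity.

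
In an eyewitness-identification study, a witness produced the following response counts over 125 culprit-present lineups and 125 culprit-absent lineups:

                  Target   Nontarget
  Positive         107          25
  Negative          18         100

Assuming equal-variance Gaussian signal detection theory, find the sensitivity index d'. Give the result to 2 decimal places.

d' = 1.90

H = 107/125 = 0.8560
FA = 25/125 = 0.2000
z(H) = 1.0625
z(FA) = -0.8416
d' = z(H) − z(FA) = 1.0625 − (-0.8416) = 1.9041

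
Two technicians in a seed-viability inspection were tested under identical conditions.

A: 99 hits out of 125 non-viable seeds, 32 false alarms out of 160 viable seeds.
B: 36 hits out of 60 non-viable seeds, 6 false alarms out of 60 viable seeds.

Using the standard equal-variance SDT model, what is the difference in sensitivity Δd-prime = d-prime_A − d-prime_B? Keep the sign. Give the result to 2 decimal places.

A: z(0.7920) = 0.813, z(0.2000) = -0.842, d' = 1.655
B: z(0.6000) = 0.253, z(0.1000) = -1.282, d' = 1.535
Δd' = d'_A − d'_B = 1.655 − 1.535 = 0.120
A has the higher sensitivity.

Δd-prime = 0.12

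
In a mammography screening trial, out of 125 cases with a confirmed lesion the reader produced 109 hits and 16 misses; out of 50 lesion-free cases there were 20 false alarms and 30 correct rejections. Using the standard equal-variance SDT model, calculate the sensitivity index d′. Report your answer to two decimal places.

d′ = 1.39

H = 109/125 = 0.8720
FA = 20/50 = 0.4000
Φ⁻¹(H) = 1.136
Φ⁻¹(FA) = -0.253
d' = z(H) − z(FA) = 1.136 − (-0.253) = 1.389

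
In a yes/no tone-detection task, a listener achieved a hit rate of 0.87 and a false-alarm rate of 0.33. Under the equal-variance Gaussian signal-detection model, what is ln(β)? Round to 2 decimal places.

z(H) = 1.126
z(FA) = -0.440
ln β = −½·[z(H)² − z(FA)²] = −0.5 × (1.268 − 0.194) = -0.537

ln β = -0.54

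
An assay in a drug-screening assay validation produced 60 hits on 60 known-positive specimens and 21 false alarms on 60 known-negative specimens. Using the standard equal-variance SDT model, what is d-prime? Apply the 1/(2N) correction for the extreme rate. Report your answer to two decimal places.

d-prime = 2.78

The hit rate is 60/60 = 1, so apply the 1/(2N) correction: H → 1 − 1/(2·60) = 0.99167.
z(H) = z(0.99167) = 2.394
z(FA) = z(0.35000) = -0.385
d' = 2.394 − (-0.385) = 2.779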